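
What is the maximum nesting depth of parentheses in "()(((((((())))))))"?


Input: "()(((((((())))))))"
Tracking depth:
  Position 0 '(': depth becomes 1
  Position 1 ')': depth becomes 0
  Position 2 '(': depth becomes 1
  Position 3 '(': depth becomes 2
  Position 4 '(': depth becomes 3
  Position 5 '(': depth becomes 4
  Position 6 '(': depth becomes 5
  Position 7 '(': depth becomes 6
  Position 8 '(': depth becomes 7
  Position 9 '(': depth becomes 8
  Position 10 ')': depth becomes 7
  Position 11 ')': depth becomes 6
  Position 12 ')': depth becomes 5
  Position 13 ')': depth becomes 4
  Position 14 ')': depth becomes 3
  Position 15 ')': depth becomes 2
  Position 16 ')': depth becomes 1
  Position 17 ')': depth becomes 0
Maximum depth reached: 8

8


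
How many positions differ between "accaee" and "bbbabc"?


Comparing "accaee" and "bbbabc" position by position:
  Position 0: 'a' vs 'b' => DIFFER
  Position 1: 'c' vs 'b' => DIFFER
  Position 2: 'c' vs 'b' => DIFFER
  Position 3: 'a' vs 'a' => same
  Position 4: 'e' vs 'b' => DIFFER
  Position 5: 'e' vs 'c' => DIFFER
Positions that differ: 5

5


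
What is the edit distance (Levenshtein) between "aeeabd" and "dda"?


Computing edit distance: "aeeabd" -> "dda"
DP table:
           d    d    a
      0    1    2    3
  a   1    1    2    2
  e   2    2    2    3
  e   3    3    3    3
  a   4    4    4    3
  b   5    5    5    4
  d   6    5    5    5
Edit distance = dp[6][3] = 5

5


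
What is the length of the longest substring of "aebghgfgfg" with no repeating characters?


Input: "aebghgfgfg"
Sliding window (track last position of each char):
  Position 0 ('a'): window [0,0] length 1 -- new best
  Position 1 ('e'): window [0,1] length 2 -- new best
  Position 2 ('b'): window [0,2] length 3 -- new best
  Position 3 ('g'): window [0,3] length 4 -- new best
  Position 4 ('h'): window [0,4] length 5 -- new best
  Position 5 ('g'): repeat (last at 3), move window start to 4
  Position 5 ('g'): window [4,5] length 2
  Position 6 ('f'): window [4,6] length 3
  Position 7 ('g'): repeat (last at 5), move window start to 6
  Position 7 ('g'): window [6,7] length 2
  Position 8 ('f'): repeat (last at 6), move window start to 7
  Position 8 ('f'): window [7,8] length 2
  Position 9 ('g'): repeat (last at 7), move window start to 8
  Position 9 ('g'): window [8,9] length 2
Longest substring with no repeats: "aebgh" with length 5

5


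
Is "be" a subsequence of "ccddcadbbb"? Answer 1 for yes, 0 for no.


Check if "be" is a subsequence of "ccddcadbbb"
Greedy scan:
  Position 0 ('c'): no match needed
  Position 1 ('c'): no match needed
  Position 2 ('d'): no match needed
  Position 3 ('d'): no match needed
  Position 4 ('c'): no match needed
  Position 5 ('a'): no match needed
  Position 6 ('d'): no match needed
  Position 7 ('b'): matches sub[0] = 'b'
  Position 8 ('b'): no match needed
  Position 9 ('b'): no match needed
Only matched 1/2 characters => not a subsequence

0


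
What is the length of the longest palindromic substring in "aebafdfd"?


Input: "aebafdfd"
Checking substrings for palindromes:
  [4:7] "fdf" (len 3) => palindrome
  [5:8] "dfd" (len 3) => palindrome
Longest palindromic substring: "fdf" with length 3

3


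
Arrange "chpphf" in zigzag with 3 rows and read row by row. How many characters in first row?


Zigzag "chpphf" into 3 rows:
Placing characters:
  'c' => row 0
  'h' => row 1
  'p' => row 2
  'p' => row 1
  'h' => row 0
  'f' => row 1
Rows:
  Row 0: "ch"
  Row 1: "hpf"
  Row 2: "p"
First row length: 2

2


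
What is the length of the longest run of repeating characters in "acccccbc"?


Input: "acccccbc"
Scanning for longest run:
  Position 1 ('c'): new char, reset run to 1
  Position 2 ('c'): continues run of 'c', length=2
  Position 3 ('c'): continues run of 'c', length=3
  Position 4 ('c'): continues run of 'c', length=4
  Position 5 ('c'): continues run of 'c', length=5
  Position 6 ('b'): new char, reset run to 1
  Position 7 ('c'): new char, reset run to 1
Longest run: 'c' with length 5

5


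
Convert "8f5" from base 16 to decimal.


Input: "8f5" in base 16
Positional expansion:
  Digit '8' (value 8) x 16^2 = 2048
  Digit 'f' (value 15) x 16^1 = 240
  Digit '5' (value 5) x 16^0 = 5
Sum = 2293

2293


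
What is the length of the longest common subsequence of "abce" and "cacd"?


LCS of "abce" and "cacd"
DP table:
           c    a    c    d
      0    0    0    0    0
  a   0    0    1    1    1
  b   0    0    1    1    1
  c   0    1    1    2    2
  e   0    1    1    2    2
LCS length = dp[4][4] = 2

2


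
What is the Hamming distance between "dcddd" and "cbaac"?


Comparing "dcddd" and "cbaac" position by position:
  Position 0: 'd' vs 'c' => differ
  Position 1: 'c' vs 'b' => differ
  Position 2: 'd' vs 'a' => differ
  Position 3: 'd' vs 'a' => differ
  Position 4: 'd' vs 'c' => differ
Total differences (Hamming distance): 5

5


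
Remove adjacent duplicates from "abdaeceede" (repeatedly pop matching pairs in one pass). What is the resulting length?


Input: abdaeceede
Stack-based adjacent duplicate removal:
  Read 'a': push. Stack: a
  Read 'b': push. Stack: ab
  Read 'd': push. Stack: abd
  Read 'a': push. Stack: abda
  Read 'e': push. Stack: abdae
  Read 'c': push. Stack: abdaec
  Read 'e': push. Stack: abdaece
  Read 'e': matches stack top 'e' => pop. Stack: abdaec
  Read 'd': push. Stack: abdaecd
  Read 'e': push. Stack: abdaecde
Final stack: "abdaecde" (length 8)

8


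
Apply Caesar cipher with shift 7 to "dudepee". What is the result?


Caesar cipher: shift "dudepee" by 7
  'd' (pos 3) + 7 = pos 10 = 'k'
  'u' (pos 20) + 7 = pos 1 = 'b'
  'd' (pos 3) + 7 = pos 10 = 'k'
  'e' (pos 4) + 7 = pos 11 = 'l'
  'p' (pos 15) + 7 = pos 22 = 'w'
  'e' (pos 4) + 7 = pos 11 = 'l'
  'e' (pos 4) + 7 = pos 11 = 'l'
Result: kbklwll

kbklwll


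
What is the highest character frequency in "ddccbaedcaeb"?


Input: ddccbaedcaeb
Character counts:
  'a': 2
  'b': 2
  'c': 3
  'd': 3
  'e': 2
Maximum frequency: 3

3


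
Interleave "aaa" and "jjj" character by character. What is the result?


Interleaving "aaa" and "jjj":
  Position 0: 'a' from first, 'j' from second => "aj"
  Position 1: 'a' from first, 'j' from second => "aj"
  Position 2: 'a' from first, 'j' from second => "aj"
Result: ajajaj

ajajaj


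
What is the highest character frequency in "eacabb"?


Input: eacabb
Character counts:
  'a': 2
  'b': 2
  'c': 1
  'e': 1
Maximum frequency: 2

2


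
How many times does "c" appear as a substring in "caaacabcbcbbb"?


Searching for "c" in "caaacabcbcbbb"
Scanning each position:
  Position 0: "c" => MATCH
  Position 1: "a" => no
  Position 2: "a" => no
  Position 3: "a" => no
  Position 4: "c" => MATCH
  Position 5: "a" => no
  Position 6: "b" => no
  Position 7: "c" => MATCH
  Position 8: "b" => no
  Position 9: "c" => MATCH
  Position 10: "b" => no
  Position 11: "b" => no
  Position 12: "b" => no
Total occurrences: 4

4


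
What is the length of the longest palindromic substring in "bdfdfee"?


Input: "bdfdfee"
Checking substrings for palindromes:
  [1:4] "dfd" (len 3) => palindrome
  [2:5] "fdf" (len 3) => palindrome
  [5:7] "ee" (len 2) => palindrome
Longest palindromic substring: "dfd" with length 3

3


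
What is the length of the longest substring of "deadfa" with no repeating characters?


Input: "deadfa"
Sliding window (track last position of each char):
  Position 0 ('d'): window [0,0] length 1 -- new best
  Position 1 ('e'): window [0,1] length 2 -- new best
  Position 2 ('a'): window [0,2] length 3 -- new best
  Position 3 ('d'): repeat (last at 0), move window start to 1
  Position 3 ('d'): window [1,3] length 3
  Position 4 ('f'): window [1,4] length 4 -- new best
  Position 5 ('a'): repeat (last at 2), move window start to 3
  Position 5 ('a'): window [3,5] length 3
Longest substring with no repeats: "eadf" with length 4

4


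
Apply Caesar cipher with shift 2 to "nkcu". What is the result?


Caesar cipher: shift "nkcu" by 2
  'n' (pos 13) + 2 = pos 15 = 'p'
  'k' (pos 10) + 2 = pos 12 = 'm'
  'c' (pos 2) + 2 = pos 4 = 'e'
  'u' (pos 20) + 2 = pos 22 = 'w'
Result: pmew

pmew


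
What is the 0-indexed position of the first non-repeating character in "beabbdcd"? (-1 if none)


Input: beabbdcd
Character frequencies:
  'a': 1
  'b': 3
  'c': 1
  'd': 2
  'e': 1
Scanning left to right for freq == 1:
  Position 0 ('b'): freq=3, skip
  Position 1 ('e'): unique! => answer = 1

1


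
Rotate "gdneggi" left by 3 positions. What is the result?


Input: "gdneggi", rotate left by 3
First 3 characters: "gdn"
Remaining characters: "eggi"
Concatenate remaining + first: "eggi" + "gdn" = "eggigdn"

eggigdn


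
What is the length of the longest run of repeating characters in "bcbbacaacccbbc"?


Input: "bcbbacaacccbbc"
Scanning for longest run:
  Position 1 ('c'): new char, reset run to 1
  Position 2 ('b'): new char, reset run to 1
  Position 3 ('b'): continues run of 'b', length=2
  Position 4 ('a'): new char, reset run to 1
  Position 5 ('c'): new char, reset run to 1
  Position 6 ('a'): new char, reset run to 1
  Position 7 ('a'): continues run of 'a', length=2
  Position 8 ('c'): new char, reset run to 1
  Position 9 ('c'): continues run of 'c', length=2
  Position 10 ('c'): continues run of 'c', length=3
  Position 11 ('b'): new char, reset run to 1
  Position 12 ('b'): continues run of 'b', length=2
  Position 13 ('c'): new char, reset run to 1
Longest run: 'c' with length 3

3


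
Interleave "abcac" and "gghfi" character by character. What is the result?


Interleaving "abcac" and "gghfi":
  Position 0: 'a' from first, 'g' from second => "ag"
  Position 1: 'b' from first, 'g' from second => "bg"
  Position 2: 'c' from first, 'h' from second => "ch"
  Position 3: 'a' from first, 'f' from second => "af"
  Position 4: 'c' from first, 'i' from second => "ci"
Result: agbgchafci

agbgchafci


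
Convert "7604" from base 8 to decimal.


Input: "7604" in base 8
Positional expansion:
  Digit '7' (value 7) x 8^3 = 3584
  Digit '6' (value 6) x 8^2 = 384
  Digit '0' (value 0) x 8^1 = 0
  Digit '4' (value 4) x 8^0 = 4
Sum = 3972

3972


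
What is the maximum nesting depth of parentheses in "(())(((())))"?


Input: "(())(((())))"
Tracking depth:
  Position 0 '(': depth becomes 1
  Position 1 '(': depth becomes 2
  Position 2 ')': depth becomes 1
  Position 3 ')': depth becomes 0
  Position 4 '(': depth becomes 1
  Position 5 '(': depth becomes 2
  Position 6 '(': depth becomes 3
  Position 7 '(': depth becomes 4
  Position 8 ')': depth becomes 3
  Position 9 ')': depth becomes 2
  Position 10 ')': depth becomes 1
  Position 11 ')': depth becomes 0
Maximum depth reached: 4

4


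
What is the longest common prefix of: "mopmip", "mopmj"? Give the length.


Words: mopmip, mopmj
  Position 0: all 'm' => match
  Position 1: all 'o' => match
  Position 2: all 'p' => match
  Position 3: all 'm' => match
  Position 4: ('i', 'j') => mismatch, stop
LCP = "mopm" (length 4)

4


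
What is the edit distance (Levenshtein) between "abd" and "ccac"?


Computing edit distance: "abd" -> "ccac"
DP table:
           c    c    a    c
      0    1    2    3    4
  a   1    1    2    2    3
  b   2    2    2    3    3
  d   3    3    3    3    4
Edit distance = dp[3][4] = 4

4


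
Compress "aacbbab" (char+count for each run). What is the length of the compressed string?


Input: aacbbab
Runs:
  'a' x 2 => "a2"
  'c' x 1 => "c1"
  'b' x 2 => "b2"
  'a' x 1 => "a1"
  'b' x 1 => "b1"
Compressed: "a2c1b2a1b1"
Compressed length: 10

10


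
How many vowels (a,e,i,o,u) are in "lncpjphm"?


Input: lncpjphm
Checking each character:
  'l' at position 0: consonant
  'n' at position 1: consonant
  'c' at position 2: consonant
  'p' at position 3: consonant
  'j' at position 4: consonant
  'p' at position 5: consonant
  'h' at position 6: consonant
  'm' at position 7: consonant
Total vowels: 0

0


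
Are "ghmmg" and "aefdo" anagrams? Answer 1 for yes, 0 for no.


Strings: "ghmmg", "aefdo"
Sorted first:  gghmm
Sorted second: adefo
Differ at position 0: 'g' vs 'a' => not anagrams

0


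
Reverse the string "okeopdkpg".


Input: okeopdkpg
Reading characters right to left:
  Position 8: 'g'
  Position 7: 'p'
  Position 6: 'k'
  Position 5: 'd'
  Position 4: 'p'
  Position 3: 'o'
  Position 2: 'e'
  Position 1: 'k'
  Position 0: 'o'
Reversed: gpkdpoeko

gpkdpoeko


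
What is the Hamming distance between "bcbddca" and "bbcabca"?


Comparing "bcbddca" and "bbcabca" position by position:
  Position 0: 'b' vs 'b' => same
  Position 1: 'c' vs 'b' => differ
  Position 2: 'b' vs 'c' => differ
  Position 3: 'd' vs 'a' => differ
  Position 4: 'd' vs 'b' => differ
  Position 5: 'c' vs 'c' => same
  Position 6: 'a' vs 'a' => same
Total differences (Hamming distance): 4

4


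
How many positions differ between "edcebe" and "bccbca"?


Comparing "edcebe" and "bccbca" position by position:
  Position 0: 'e' vs 'b' => DIFFER
  Position 1: 'd' vs 'c' => DIFFER
  Position 2: 'c' vs 'c' => same
  Position 3: 'e' vs 'b' => DIFFER
  Position 4: 'b' vs 'c' => DIFFER
  Position 5: 'e' vs 'a' => DIFFER
Positions that differ: 5

5


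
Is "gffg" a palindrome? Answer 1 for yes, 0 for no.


Input: gffg
Reversed: gffg
  Compare pos 0 ('g') with pos 3 ('g'): match
  Compare pos 1 ('f') with pos 2 ('f'): match
Result: palindrome

1


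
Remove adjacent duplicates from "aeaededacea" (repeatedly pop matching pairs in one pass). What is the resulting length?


Input: aeaededacea
Stack-based adjacent duplicate removal:
  Read 'a': push. Stack: a
  Read 'e': push. Stack: ae
  Read 'a': push. Stack: aea
  Read 'e': push. Stack: aeae
  Read 'd': push. Stack: aeaed
  Read 'e': push. Stack: aeaede
  Read 'd': push. Stack: aeaeded
  Read 'a': push. Stack: aeaededa
  Read 'c': push. Stack: aeaededac
  Read 'e': push. Stack: aeaededace
  Read 'a': push. Stack: aeaededacea
Final stack: "aeaededacea" (length 11)

11


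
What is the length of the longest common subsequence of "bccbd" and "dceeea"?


LCS of "bccbd" and "dceeea"
DP table:
           d    c    e    e    e    a
      0    0    0    0    0    0    0
  b   0    0    0    0    0    0    0
  c   0    0    1    1    1    1    1
  c   0    0    1    1    1    1    1
  b   0    0    1    1    1    1    1
  d   0    1    1    1    1    1    1
LCS length = dp[5][6] = 1

1


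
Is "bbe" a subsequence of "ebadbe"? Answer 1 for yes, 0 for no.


Check if "bbe" is a subsequence of "ebadbe"
Greedy scan:
  Position 0 ('e'): no match needed
  Position 1 ('b'): matches sub[0] = 'b'
  Position 2 ('a'): no match needed
  Position 3 ('d'): no match needed
  Position 4 ('b'): matches sub[1] = 'b'
  Position 5 ('e'): matches sub[2] = 'e'
All 3 characters matched => is a subsequence

1


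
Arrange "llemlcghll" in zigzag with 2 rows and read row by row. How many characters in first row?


Zigzag "llemlcghll" into 2 rows:
Placing characters:
  'l' => row 0
  'l' => row 1
  'e' => row 0
  'm' => row 1
  'l' => row 0
  'c' => row 1
  'g' => row 0
  'h' => row 1
  'l' => row 0
  'l' => row 1
Rows:
  Row 0: "lelgl"
  Row 1: "lmchl"
First row length: 5

5


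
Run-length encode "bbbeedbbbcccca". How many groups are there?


Input: bbbeedbbbcccca
Scanning for consecutive runs:
  Group 1: 'b' x 3 (positions 0-2)
  Group 2: 'e' x 2 (positions 3-4)
  Group 3: 'd' x 1 (positions 5-5)
  Group 4: 'b' x 3 (positions 6-8)
  Group 5: 'c' x 4 (positions 9-12)
  Group 6: 'a' x 1 (positions 13-13)
Total groups: 6

6


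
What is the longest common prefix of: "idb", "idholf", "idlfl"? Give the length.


Words: idb, idholf, idlfl
  Position 0: all 'i' => match
  Position 1: all 'd' => match
  Position 2: ('b', 'h', 'l') => mismatch, stop
LCP = "id" (length 2)

2


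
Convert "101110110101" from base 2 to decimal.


Input: "101110110101" in base 2
Positional expansion:
  Digit '1' (value 1) x 2^11 = 2048
  Digit '0' (value 0) x 2^10 = 0
  Digit '1' (value 1) x 2^9 = 512
  Digit '1' (value 1) x 2^8 = 256
  Digit '1' (value 1) x 2^7 = 128
  Digit '0' (value 0) x 2^6 = 0
  Digit '1' (value 1) x 2^5 = 32
  Digit '1' (value 1) x 2^4 = 16
  Digit '0' (value 0) x 2^3 = 0
  Digit '1' (value 1) x 2^2 = 4
  Digit '0' (value 0) x 2^1 = 0
  Digit '1' (value 1) x 2^0 = 1
Sum = 2997

2997


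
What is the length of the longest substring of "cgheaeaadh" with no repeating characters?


Input: "cgheaeaadh"
Sliding window (track last position of each char):
  Position 0 ('c'): window [0,0] length 1 -- new best
  Position 1 ('g'): window [0,1] length 2 -- new best
  Position 2 ('h'): window [0,2] length 3 -- new best
  Position 3 ('e'): window [0,3] length 4 -- new best
  Position 4 ('a'): window [0,4] length 5 -- new best
  Position 5 ('e'): repeat (last at 3), move window start to 4
  Position 5 ('e'): window [4,5] length 2
  Position 6 ('a'): repeat (last at 4), move window start to 5
  Position 6 ('a'): window [5,6] length 2
  Position 7 ('a'): repeat (last at 6), move window start to 7
  Position 7 ('a'): window [7,7] length 1
  Position 8 ('d'): window [7,8] length 2
  Position 9 ('h'): window [7,9] length 3
Longest substring with no repeats: "cghea" with length 5

5


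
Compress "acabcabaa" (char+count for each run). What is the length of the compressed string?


Input: acabcabaa
Runs:
  'a' x 1 => "a1"
  'c' x 1 => "c1"
  'a' x 1 => "a1"
  'b' x 1 => "b1"
  'c' x 1 => "c1"
  'a' x 1 => "a1"
  'b' x 1 => "b1"
  'a' x 2 => "a2"
Compressed: "a1c1a1b1c1a1b1a2"
Compressed length: 16

16


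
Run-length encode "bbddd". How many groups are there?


Input: bbddd
Scanning for consecutive runs:
  Group 1: 'b' x 2 (positions 0-1)
  Group 2: 'd' x 3 (positions 2-4)
Total groups: 2

2


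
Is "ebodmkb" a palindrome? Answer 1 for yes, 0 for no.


Input: ebodmkb
Reversed: bkmdobe
  Compare pos 0 ('e') with pos 6 ('b'): MISMATCH
  Compare pos 1 ('b') with pos 5 ('k'): MISMATCH
  Compare pos 2 ('o') with pos 4 ('m'): MISMATCH
Result: not a palindrome

0


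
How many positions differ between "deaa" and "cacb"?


Comparing "deaa" and "cacb" position by position:
  Position 0: 'd' vs 'c' => DIFFER
  Position 1: 'e' vs 'a' => DIFFER
  Position 2: 'a' vs 'c' => DIFFER
  Position 3: 'a' vs 'b' => DIFFER
Positions that differ: 4

4


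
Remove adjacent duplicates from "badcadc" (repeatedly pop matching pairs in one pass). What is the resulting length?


Input: badcadc
Stack-based adjacent duplicate removal:
  Read 'b': push. Stack: b
  Read 'a': push. Stack: ba
  Read 'd': push. Stack: bad
  Read 'c': push. Stack: badc
  Read 'a': push. Stack: badca
  Read 'd': push. Stack: badcad
  Read 'c': push. Stack: badcadc
Final stack: "badcadc" (length 7)

7


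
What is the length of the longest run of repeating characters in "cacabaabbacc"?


Input: "cacabaabbacc"
Scanning for longest run:
  Position 1 ('a'): new char, reset run to 1
  Position 2 ('c'): new char, reset run to 1
  Position 3 ('a'): new char, reset run to 1
  Position 4 ('b'): new char, reset run to 1
  Position 5 ('a'): new char, reset run to 1
  Position 6 ('a'): continues run of 'a', length=2
  Position 7 ('b'): new char, reset run to 1
  Position 8 ('b'): continues run of 'b', length=2
  Position 9 ('a'): new char, reset run to 1
  Position 10 ('c'): new char, reset run to 1
  Position 11 ('c'): continues run of 'c', length=2
Longest run: 'a' with length 2

2


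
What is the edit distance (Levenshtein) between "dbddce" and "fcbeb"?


Computing edit distance: "dbddce" -> "fcbeb"
DP table:
           f    c    b    e    b
      0    1    2    3    4    5
  d   1    1    2    3    4    5
  b   2    2    2    2    3    4
  d   3    3    3    3    3    4
  d   4    4    4    4    4    4
  c   5    5    4    5    5    5
  e   6    6    5    5    5    6
Edit distance = dp[6][5] = 6

6


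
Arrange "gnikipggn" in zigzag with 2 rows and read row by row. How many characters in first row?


Zigzag "gnikipggn" into 2 rows:
Placing characters:
  'g' => row 0
  'n' => row 1
  'i' => row 0
  'k' => row 1
  'i' => row 0
  'p' => row 1
  'g' => row 0
  'g' => row 1
  'n' => row 0
Rows:
  Row 0: "giign"
  Row 1: "nkpg"
First row length: 5

5


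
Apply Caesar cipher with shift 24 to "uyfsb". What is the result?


Caesar cipher: shift "uyfsb" by 24
  'u' (pos 20) + 24 = pos 18 = 's'
  'y' (pos 24) + 24 = pos 22 = 'w'
  'f' (pos 5) + 24 = pos 3 = 'd'
  's' (pos 18) + 24 = pos 16 = 'q'
  'b' (pos 1) + 24 = pos 25 = 'z'
Result: swdqz

swdqz


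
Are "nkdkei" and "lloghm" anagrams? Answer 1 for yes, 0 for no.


Strings: "nkdkei", "lloghm"
Sorted first:  deikkn
Sorted second: ghllmo
Differ at position 0: 'd' vs 'g' => not anagrams

0


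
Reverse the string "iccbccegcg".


Input: iccbccegcg
Reading characters right to left:
  Position 9: 'g'
  Position 8: 'c'
  Position 7: 'g'
  Position 6: 'e'
  Position 5: 'c'
  Position 4: 'c'
  Position 3: 'b'
  Position 2: 'c'
  Position 1: 'c'
  Position 0: 'i'
Reversed: gcgeccbcci

gcgeccbcci


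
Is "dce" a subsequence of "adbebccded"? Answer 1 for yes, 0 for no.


Check if "dce" is a subsequence of "adbebccded"
Greedy scan:
  Position 0 ('a'): no match needed
  Position 1 ('d'): matches sub[0] = 'd'
  Position 2 ('b'): no match needed
  Position 3 ('e'): no match needed
  Position 4 ('b'): no match needed
  Position 5 ('c'): matches sub[1] = 'c'
  Position 6 ('c'): no match needed
  Position 7 ('d'): no match needed
  Position 8 ('e'): matches sub[2] = 'e'
  Position 9 ('d'): no match needed
All 3 characters matched => is a subsequence

1


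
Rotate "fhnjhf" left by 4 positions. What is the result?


Input: "fhnjhf", rotate left by 4
First 4 characters: "fhnj"
Remaining characters: "hf"
Concatenate remaining + first: "hf" + "fhnj" = "hffhnj"

hffhnj


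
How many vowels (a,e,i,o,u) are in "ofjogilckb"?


Input: ofjogilckb
Checking each character:
  'o' at position 0: vowel (running total: 1)
  'f' at position 1: consonant
  'j' at position 2: consonant
  'o' at position 3: vowel (running total: 2)
  'g' at position 4: consonant
  'i' at position 5: vowel (running total: 3)
  'l' at position 6: consonant
  'c' at position 7: consonant
  'k' at position 8: consonant
  'b' at position 9: consonant
Total vowels: 3

3


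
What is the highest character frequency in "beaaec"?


Input: beaaec
Character counts:
  'a': 2
  'b': 1
  'c': 1
  'e': 2
Maximum frequency: 2

2


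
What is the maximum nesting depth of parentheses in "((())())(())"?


Input: "((())())(())"
Tracking depth:
  Position 0 '(': depth becomes 1
  Position 1 '(': depth becomes 2
  Position 2 '(': depth becomes 3
  Position 3 ')': depth becomes 2
  Position 4 ')': depth becomes 1
  Position 5 '(': depth becomes 2
  Position 6 ')': depth becomes 1
  Position 7 ')': depth becomes 0
  Position 8 '(': depth becomes 1
  Position 9 '(': depth becomes 2
  Position 10 ')': depth becomes 1
  Position 11 ')': depth becomes 0
Maximum depth reached: 3

3


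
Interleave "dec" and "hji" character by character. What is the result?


Interleaving "dec" and "hji":
  Position 0: 'd' from first, 'h' from second => "dh"
  Position 1: 'e' from first, 'j' from second => "ej"
  Position 2: 'c' from first, 'i' from second => "ci"
Result: dhejci

dhejci


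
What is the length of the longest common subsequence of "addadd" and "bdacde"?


LCS of "addadd" and "bdacde"
DP table:
           b    d    a    c    d    e
      0    0    0    0    0    0    0
  a   0    0    0    1    1    1    1
  d   0    0    1    1    1    2    2
  d   0    0    1    1    1    2    2
  a   0    0    1    2    2    2    2
  d   0    0    1    2    2    3    3
  d   0    0    1    2    2    3    3
LCS length = dp[6][6] = 3

3


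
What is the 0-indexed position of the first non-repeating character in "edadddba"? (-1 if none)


Input: edadddba
Character frequencies:
  'a': 2
  'b': 1
  'd': 4
  'e': 1
Scanning left to right for freq == 1:
  Position 0 ('e'): unique! => answer = 0

0


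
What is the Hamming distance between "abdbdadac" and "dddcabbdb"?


Comparing "abdbdadac" and "dddcabbdb" position by position:
  Position 0: 'a' vs 'd' => differ
  Position 1: 'b' vs 'd' => differ
  Position 2: 'd' vs 'd' => same
  Position 3: 'b' vs 'c' => differ
  Position 4: 'd' vs 'a' => differ
  Position 5: 'a' vs 'b' => differ
  Position 6: 'd' vs 'b' => differ
  Position 7: 'a' vs 'd' => differ
  Position 8: 'c' vs 'b' => differ
Total differences (Hamming distance): 8

8


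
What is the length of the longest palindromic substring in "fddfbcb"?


Input: "fddfbcb"
Checking substrings for palindromes:
  [0:4] "fddf" (len 4) => palindrome
  [4:7] "bcb" (len 3) => palindrome
  [1:3] "dd" (len 2) => palindrome
Longest palindromic substring: "fddf" with length 4

4


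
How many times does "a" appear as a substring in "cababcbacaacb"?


Searching for "a" in "cababcbacaacb"
Scanning each position:
  Position 0: "c" => no
  Position 1: "a" => MATCH
  Position 2: "b" => no
  Position 3: "a" => MATCH
  Position 4: "b" => no
  Position 5: "c" => no
  Position 6: "b" => no
  Position 7: "a" => MATCH
  Position 8: "c" => no
  Position 9: "a" => MATCH
  Position 10: "a" => MATCH
  Position 11: "c" => no
  Position 12: "b" => no
Total occurrences: 5

5


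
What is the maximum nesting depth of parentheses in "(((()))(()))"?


Input: "(((()))(()))"
Tracking depth:
  Position 0 '(': depth becomes 1
  Position 1 '(': depth becomes 2
  Position 2 '(': depth becomes 3
  Position 3 '(': depth becomes 4
  Position 4 ')': depth becomes 3
  Position 5 ')': depth becomes 2
  Position 6 ')': depth becomes 1
  Position 7 '(': depth becomes 2
  Position 8 '(': depth becomes 3
  Position 9 ')': depth becomes 2
  Position 10 ')': depth becomes 1
  Position 11 ')': depth becomes 0
Maximum depth reached: 4

4


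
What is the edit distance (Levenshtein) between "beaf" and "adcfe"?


Computing edit distance: "beaf" -> "adcfe"
DP table:
           a    d    c    f    e
      0    1    2    3    4    5
  b   1    1    2    3    4    5
  e   2    2    2    3    4    4
  a   3    2    3    3    4    5
  f   4    3    3    4    3    4
Edit distance = dp[4][5] = 4

4


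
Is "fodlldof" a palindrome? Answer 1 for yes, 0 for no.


Input: fodlldof
Reversed: fodlldof
  Compare pos 0 ('f') with pos 7 ('f'): match
  Compare pos 1 ('o') with pos 6 ('o'): match
  Compare pos 2 ('d') with pos 5 ('d'): match
  Compare pos 3 ('l') with pos 4 ('l'): match
Result: palindrome

1


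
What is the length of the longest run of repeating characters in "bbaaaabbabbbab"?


Input: "bbaaaabbabbbab"
Scanning for longest run:
  Position 1 ('b'): continues run of 'b', length=2
  Position 2 ('a'): new char, reset run to 1
  Position 3 ('a'): continues run of 'a', length=2
  Position 4 ('a'): continues run of 'a', length=3
  Position 5 ('a'): continues run of 'a', length=4
  Position 6 ('b'): new char, reset run to 1
  Position 7 ('b'): continues run of 'b', length=2
  Position 8 ('a'): new char, reset run to 1
  Position 9 ('b'): new char, reset run to 1
  Position 10 ('b'): continues run of 'b', length=2
  Position 11 ('b'): continues run of 'b', length=3
  Position 12 ('a'): new char, reset run to 1
  Position 13 ('b'): new char, reset run to 1
Longest run: 'a' with length 4

4


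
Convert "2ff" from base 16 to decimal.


Input: "2ff" in base 16
Positional expansion:
  Digit '2' (value 2) x 16^2 = 512
  Digit 'f' (value 15) x 16^1 = 240
  Digit 'f' (value 15) x 16^0 = 15
Sum = 767

767


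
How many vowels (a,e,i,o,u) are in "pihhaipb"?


Input: pihhaipb
Checking each character:
  'p' at position 0: consonant
  'i' at position 1: vowel (running total: 1)
  'h' at position 2: consonant
  'h' at position 3: consonant
  'a' at position 4: vowel (running total: 2)
  'i' at position 5: vowel (running total: 3)
  'p' at position 6: consonant
  'b' at position 7: consonant
Total vowels: 3

3


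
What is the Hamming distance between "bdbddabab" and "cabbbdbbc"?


Comparing "bdbddabab" and "cabbbdbbc" position by position:
  Position 0: 'b' vs 'c' => differ
  Position 1: 'd' vs 'a' => differ
  Position 2: 'b' vs 'b' => same
  Position 3: 'd' vs 'b' => differ
  Position 4: 'd' vs 'b' => differ
  Position 5: 'a' vs 'd' => differ
  Position 6: 'b' vs 'b' => same
  Position 7: 'a' vs 'b' => differ
  Position 8: 'b' vs 'c' => differ
Total differences (Hamming distance): 7

7


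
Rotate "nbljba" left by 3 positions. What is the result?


Input: "nbljba", rotate left by 3
First 3 characters: "nbl"
Remaining characters: "jba"
Concatenate remaining + first: "jba" + "nbl" = "jbanbl"

jbanbl


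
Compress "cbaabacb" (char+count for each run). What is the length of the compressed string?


Input: cbaabacb
Runs:
  'c' x 1 => "c1"
  'b' x 1 => "b1"
  'a' x 2 => "a2"
  'b' x 1 => "b1"
  'a' x 1 => "a1"
  'c' x 1 => "c1"
  'b' x 1 => "b1"
Compressed: "c1b1a2b1a1c1b1"
Compressed length: 14

14


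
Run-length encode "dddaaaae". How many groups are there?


Input: dddaaaae
Scanning for consecutive runs:
  Group 1: 'd' x 3 (positions 0-2)
  Group 2: 'a' x 4 (positions 3-6)
  Group 3: 'e' x 1 (positions 7-7)
Total groups: 3

3


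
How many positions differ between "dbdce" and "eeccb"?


Comparing "dbdce" and "eeccb" position by position:
  Position 0: 'd' vs 'e' => DIFFER
  Position 1: 'b' vs 'e' => DIFFER
  Position 2: 'd' vs 'c' => DIFFER
  Position 3: 'c' vs 'c' => same
  Position 4: 'e' vs 'b' => DIFFER
Positions that differ: 4

4


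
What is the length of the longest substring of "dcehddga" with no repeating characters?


Input: "dcehddga"
Sliding window (track last position of each char):
  Position 0 ('d'): window [0,0] length 1 -- new best
  Position 1 ('c'): window [0,1] length 2 -- new best
  Position 2 ('e'): window [0,2] length 3 -- new best
  Position 3 ('h'): window [0,3] length 4 -- new best
  Position 4 ('d'): repeat (last at 0), move window start to 1
  Position 4 ('d'): window [1,4] length 4
  Position 5 ('d'): repeat (last at 4), move window start to 5
  Position 5 ('d'): window [5,5] length 1
  Position 6 ('g'): window [5,6] length 2
  Position 7 ('a'): window [5,7] length 3
Longest substring with no repeats: "dceh" with length 4

4


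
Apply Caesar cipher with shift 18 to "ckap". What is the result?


Caesar cipher: shift "ckap" by 18
  'c' (pos 2) + 18 = pos 20 = 'u'
  'k' (pos 10) + 18 = pos 2 = 'c'
  'a' (pos 0) + 18 = pos 18 = 's'
  'p' (pos 15) + 18 = pos 7 = 'h'
Result: ucsh

ucsh


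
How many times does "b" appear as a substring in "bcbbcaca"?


Searching for "b" in "bcbbcaca"
Scanning each position:
  Position 0: "b" => MATCH
  Position 1: "c" => no
  Position 2: "b" => MATCH
  Position 3: "b" => MATCH
  Position 4: "c" => no
  Position 5: "a" => no
  Position 6: "c" => no
  Position 7: "a" => no
Total occurrences: 3

3


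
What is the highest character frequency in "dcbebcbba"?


Input: dcbebcbba
Character counts:
  'a': 1
  'b': 4
  'c': 2
  'd': 1
  'e': 1
Maximum frequency: 4

4


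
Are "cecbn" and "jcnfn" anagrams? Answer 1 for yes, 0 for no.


Strings: "cecbn", "jcnfn"
Sorted first:  bccen
Sorted second: cfjnn
Differ at position 0: 'b' vs 'c' => not anagrams

0


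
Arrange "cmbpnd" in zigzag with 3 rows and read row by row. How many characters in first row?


Zigzag "cmbpnd" into 3 rows:
Placing characters:
  'c' => row 0
  'm' => row 1
  'b' => row 2
  'p' => row 1
  'n' => row 0
  'd' => row 1
Rows:
  Row 0: "cn"
  Row 1: "mpd"
  Row 2: "b"
First row length: 2

2


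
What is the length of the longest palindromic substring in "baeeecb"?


Input: "baeeecb"
Checking substrings for palindromes:
  [2:5] "eee" (len 3) => palindrome
  [2:4] "ee" (len 2) => palindrome
  [3:5] "ee" (len 2) => palindrome
Longest palindromic substring: "eee" with length 3

3


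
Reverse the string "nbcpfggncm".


Input: nbcpfggncm
Reading characters right to left:
  Position 9: 'm'
  Position 8: 'c'
  Position 7: 'n'
  Position 6: 'g'
  Position 5: 'g'
  Position 4: 'f'
  Position 3: 'p'
  Position 2: 'c'
  Position 1: 'b'
  Position 0: 'n'
Reversed: mcnggfpcbn

mcnggfpcbn


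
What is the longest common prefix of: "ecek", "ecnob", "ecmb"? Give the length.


Words: ecek, ecnob, ecmb
  Position 0: all 'e' => match
  Position 1: all 'c' => match
  Position 2: ('e', 'n', 'm') => mismatch, stop
LCP = "ec" (length 2)

2


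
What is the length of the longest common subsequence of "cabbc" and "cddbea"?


LCS of "cabbc" and "cddbea"
DP table:
           c    d    d    b    e    a
      0    0    0    0    0    0    0
  c   0    1    1    1    1    1    1
  a   0    1    1    1    1    1    2
  b   0    1    1    1    2    2    2
  b   0    1    1    1    2    2    2
  c   0    1    1    1    2    2    2
LCS length = dp[5][6] = 2

2


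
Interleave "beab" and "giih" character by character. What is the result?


Interleaving "beab" and "giih":
  Position 0: 'b' from first, 'g' from second => "bg"
  Position 1: 'e' from first, 'i' from second => "ei"
  Position 2: 'a' from first, 'i' from second => "ai"
  Position 3: 'b' from first, 'h' from second => "bh"
Result: bgeiaibh

bgeiaibh


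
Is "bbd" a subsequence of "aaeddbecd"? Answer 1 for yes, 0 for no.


Check if "bbd" is a subsequence of "aaeddbecd"
Greedy scan:
  Position 0 ('a'): no match needed
  Position 1 ('a'): no match needed
  Position 2 ('e'): no match needed
  Position 3 ('d'): no match needed
  Position 4 ('d'): no match needed
  Position 5 ('b'): matches sub[0] = 'b'
  Position 6 ('e'): no match needed
  Position 7 ('c'): no match needed
  Position 8 ('d'): no match needed
Only matched 1/3 characters => not a subsequence

0


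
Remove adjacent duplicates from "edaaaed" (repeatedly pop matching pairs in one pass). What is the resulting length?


Input: edaaaed
Stack-based adjacent duplicate removal:
  Read 'e': push. Stack: e
  Read 'd': push. Stack: ed
  Read 'a': push. Stack: eda
  Read 'a': matches stack top 'a' => pop. Stack: ed
  Read 'a': push. Stack: eda
  Read 'e': push. Stack: edae
  Read 'd': push. Stack: edaed
Final stack: "edaed" (length 5)

5


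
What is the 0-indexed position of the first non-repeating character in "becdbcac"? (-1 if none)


Input: becdbcac
Character frequencies:
  'a': 1
  'b': 2
  'c': 3
  'd': 1
  'e': 1
Scanning left to right for freq == 1:
  Position 0 ('b'): freq=2, skip
  Position 1 ('e'): unique! => answer = 1

1


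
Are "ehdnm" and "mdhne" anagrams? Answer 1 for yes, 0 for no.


Strings: "ehdnm", "mdhne"
Sorted first:  dehmn
Sorted second: dehmn
Sorted forms match => anagrams

1


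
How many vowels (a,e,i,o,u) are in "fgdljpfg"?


Input: fgdljpfg
Checking each character:
  'f' at position 0: consonant
  'g' at position 1: consonant
  'd' at position 2: consonant
  'l' at position 3: consonant
  'j' at position 4: consonant
  'p' at position 5: consonant
  'f' at position 6: consonant
  'g' at position 7: consonant
Total vowels: 0

0


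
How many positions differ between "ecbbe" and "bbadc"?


Comparing "ecbbe" and "bbadc" position by position:
  Position 0: 'e' vs 'b' => DIFFER
  Position 1: 'c' vs 'b' => DIFFER
  Position 2: 'b' vs 'a' => DIFFER
  Position 3: 'b' vs 'd' => DIFFER
  Position 4: 'e' vs 'c' => DIFFER
Positions that differ: 5

5


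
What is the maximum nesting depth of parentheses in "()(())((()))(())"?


Input: "()(())((()))(())"
Tracking depth:
  Position 0 '(': depth becomes 1
  Position 1 ')': depth becomes 0
  Position 2 '(': depth becomes 1
  Position 3 '(': depth becomes 2
  Position 4 ')': depth becomes 1
  Position 5 ')': depth becomes 0
  Position 6 '(': depth becomes 1
  Position 7 '(': depth becomes 2
  Position 8 '(': depth becomes 3
  Position 9 ')': depth becomes 2
  Position 10 ')': depth becomes 1
  Position 11 ')': depth becomes 0
  Position 12 '(': depth becomes 1
  Position 13 '(': depth becomes 2
  Position 14 ')': depth becomes 1
  Position 15 ')': depth becomes 0
Maximum depth reached: 3

3


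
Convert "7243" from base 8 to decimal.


Input: "7243" in base 8
Positional expansion:
  Digit '7' (value 7) x 8^3 = 3584
  Digit '2' (value 2) x 8^2 = 128
  Digit '4' (value 4) x 8^1 = 32
  Digit '3' (value 3) x 8^0 = 3
Sum = 3747

3747


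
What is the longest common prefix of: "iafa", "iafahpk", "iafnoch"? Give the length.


Words: iafa, iafahpk, iafnoch
  Position 0: all 'i' => match
  Position 1: all 'a' => match
  Position 2: all 'f' => match
  Position 3: ('a', 'a', 'n') => mismatch, stop
LCP = "iaf" (length 3)

3


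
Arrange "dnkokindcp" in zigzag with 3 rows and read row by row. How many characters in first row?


Zigzag "dnkokindcp" into 3 rows:
Placing characters:
  'd' => row 0
  'n' => row 1
  'k' => row 2
  'o' => row 1
  'k' => row 0
  'i' => row 1
  'n' => row 2
  'd' => row 1
  'c' => row 0
  'p' => row 1
Rows:
  Row 0: "dkc"
  Row 1: "noidp"
  Row 2: "kn"
First row length: 3

3


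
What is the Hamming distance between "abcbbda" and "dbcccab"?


Comparing "abcbbda" and "dbcccab" position by position:
  Position 0: 'a' vs 'd' => differ
  Position 1: 'b' vs 'b' => same
  Position 2: 'c' vs 'c' => same
  Position 3: 'b' vs 'c' => differ
  Position 4: 'b' vs 'c' => differ
  Position 5: 'd' vs 'a' => differ
  Position 6: 'a' vs 'b' => differ
Total differences (Hamming distance): 5

5


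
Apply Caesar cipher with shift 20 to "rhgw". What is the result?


Caesar cipher: shift "rhgw" by 20
  'r' (pos 17) + 20 = pos 11 = 'l'
  'h' (pos 7) + 20 = pos 1 = 'b'
  'g' (pos 6) + 20 = pos 0 = 'a'
  'w' (pos 22) + 20 = pos 16 = 'q'
Result: lbaq

lbaq


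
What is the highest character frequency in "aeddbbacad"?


Input: aeddbbacad
Character counts:
  'a': 3
  'b': 2
  'c': 1
  'd': 3
  'e': 1
Maximum frequency: 3

3


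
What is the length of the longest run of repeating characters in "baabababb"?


Input: "baabababb"
Scanning for longest run:
  Position 1 ('a'): new char, reset run to 1
  Position 2 ('a'): continues run of 'a', length=2
  Position 3 ('b'): new char, reset run to 1
  Position 4 ('a'): new char, reset run to 1
  Position 5 ('b'): new char, reset run to 1
  Position 6 ('a'): new char, reset run to 1
  Position 7 ('b'): new char, reset run to 1
  Position 8 ('b'): continues run of 'b', length=2
Longest run: 'a' with length 2

2


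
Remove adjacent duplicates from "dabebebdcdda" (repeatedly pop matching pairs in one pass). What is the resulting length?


Input: dabebebdcdda
Stack-based adjacent duplicate removal:
  Read 'd': push. Stack: d
  Read 'a': push. Stack: da
  Read 'b': push. Stack: dab
  Read 'e': push. Stack: dabe
  Read 'b': push. Stack: dabeb
  Read 'e': push. Stack: dabebe
  Read 'b': push. Stack: dabebeb
  Read 'd': push. Stack: dabebebd
  Read 'c': push. Stack: dabebebdc
  Read 'd': push. Stack: dabebebdcd
  Read 'd': matches stack top 'd' => pop. Stack: dabebebdc
  Read 'a': push. Stack: dabebebdca
Final stack: "dabebebdca" (length 10)

10


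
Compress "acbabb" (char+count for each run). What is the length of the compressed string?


Input: acbabb
Runs:
  'a' x 1 => "a1"
  'c' x 1 => "c1"
  'b' x 1 => "b1"
  'a' x 1 => "a1"
  'b' x 2 => "b2"
Compressed: "a1c1b1a1b2"
Compressed length: 10

10


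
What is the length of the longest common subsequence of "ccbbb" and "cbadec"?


LCS of "ccbbb" and "cbadec"
DP table:
           c    b    a    d    e    c
      0    0    0    0    0    0    0
  c   0    1    1    1    1    1    1
  c   0    1    1    1    1    1    2
  b   0    1    2    2    2    2    2
  b   0    1    2    2    2    2    2
  b   0    1    2    2    2    2    2
LCS length = dp[5][6] = 2

2


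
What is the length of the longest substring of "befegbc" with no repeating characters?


Input: "befegbc"
Sliding window (track last position of each char):
  Position 0 ('b'): window [0,0] length 1 -- new best
  Position 1 ('e'): window [0,1] length 2 -- new best
  Position 2 ('f'): window [0,2] length 3 -- new best
  Position 3 ('e'): repeat (last at 1), move window start to 2
  Position 3 ('e'): window [2,3] length 2
  Position 4 ('g'): window [2,4] length 3
  Position 5 ('b'): window [2,5] length 4 -- new best
  Position 6 ('c'): window [2,6] length 5 -- new best
Longest substring with no repeats: "fegbc" with length 5

5
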